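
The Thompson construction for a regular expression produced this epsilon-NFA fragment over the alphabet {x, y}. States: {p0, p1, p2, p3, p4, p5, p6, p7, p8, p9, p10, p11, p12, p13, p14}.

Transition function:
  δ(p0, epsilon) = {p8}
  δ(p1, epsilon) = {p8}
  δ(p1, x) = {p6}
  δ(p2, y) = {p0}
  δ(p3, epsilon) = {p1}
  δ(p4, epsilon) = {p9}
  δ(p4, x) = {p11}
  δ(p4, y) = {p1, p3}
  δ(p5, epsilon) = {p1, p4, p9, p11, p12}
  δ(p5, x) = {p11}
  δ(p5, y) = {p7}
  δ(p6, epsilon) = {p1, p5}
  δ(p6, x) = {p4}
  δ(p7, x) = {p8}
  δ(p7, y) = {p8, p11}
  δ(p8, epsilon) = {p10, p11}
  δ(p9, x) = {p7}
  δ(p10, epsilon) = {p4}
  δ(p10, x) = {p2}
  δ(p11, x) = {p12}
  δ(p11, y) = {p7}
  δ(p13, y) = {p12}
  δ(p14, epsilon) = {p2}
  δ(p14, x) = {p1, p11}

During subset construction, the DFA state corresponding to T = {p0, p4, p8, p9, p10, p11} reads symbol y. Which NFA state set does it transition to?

p4 on y → {p1, p3}.
p11 on y → {p7}.
No y-transition from p0, p8, p9, p10.
Union after reading y: {p1, p3, p7}.
Now take the epsilon-closure:
From p1 via epsilon: add p8.
From p8 via epsilon: add p10, p11.
From p10 via epsilon: add p4.
From p4 via epsilon: add p9.
No new states can be added; the closed set is {p1, p3, p4, p7, p8, p9, p10, p11}.

{p1, p3, p4, p7, p8, p9, p10, p11}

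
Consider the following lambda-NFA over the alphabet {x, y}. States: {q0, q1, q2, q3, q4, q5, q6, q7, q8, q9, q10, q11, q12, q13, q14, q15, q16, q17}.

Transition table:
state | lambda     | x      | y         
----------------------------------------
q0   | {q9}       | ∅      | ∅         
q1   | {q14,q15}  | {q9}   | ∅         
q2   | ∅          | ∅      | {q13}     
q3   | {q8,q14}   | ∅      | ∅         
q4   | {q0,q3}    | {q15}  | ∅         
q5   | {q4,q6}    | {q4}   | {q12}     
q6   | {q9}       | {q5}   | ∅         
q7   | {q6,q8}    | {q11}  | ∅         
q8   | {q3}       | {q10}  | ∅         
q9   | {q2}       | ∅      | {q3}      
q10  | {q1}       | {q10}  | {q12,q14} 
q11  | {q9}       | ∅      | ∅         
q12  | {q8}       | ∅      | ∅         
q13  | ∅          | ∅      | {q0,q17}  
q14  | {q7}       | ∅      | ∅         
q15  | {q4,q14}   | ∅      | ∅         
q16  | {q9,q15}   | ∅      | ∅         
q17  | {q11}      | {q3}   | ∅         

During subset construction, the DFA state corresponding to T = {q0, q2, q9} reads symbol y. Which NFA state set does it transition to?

{q2, q3, q6, q7, q8, q9, q13, q14}

q2 on y → {q13}.
q9 on y → {q3}.
No y-transition from q0.
Union after reading y: {q3, q13}.
Now take the lambda-closure:
From q3 via lambda: add q8, q14.
From q14 via lambda: add q7.
From q7 via lambda: add q6.
From q6 via lambda: add q9.
From q9 via lambda: add q2.
No new states can be added; the closed set is {q2, q3, q6, q7, q8, q9, q13, q14}.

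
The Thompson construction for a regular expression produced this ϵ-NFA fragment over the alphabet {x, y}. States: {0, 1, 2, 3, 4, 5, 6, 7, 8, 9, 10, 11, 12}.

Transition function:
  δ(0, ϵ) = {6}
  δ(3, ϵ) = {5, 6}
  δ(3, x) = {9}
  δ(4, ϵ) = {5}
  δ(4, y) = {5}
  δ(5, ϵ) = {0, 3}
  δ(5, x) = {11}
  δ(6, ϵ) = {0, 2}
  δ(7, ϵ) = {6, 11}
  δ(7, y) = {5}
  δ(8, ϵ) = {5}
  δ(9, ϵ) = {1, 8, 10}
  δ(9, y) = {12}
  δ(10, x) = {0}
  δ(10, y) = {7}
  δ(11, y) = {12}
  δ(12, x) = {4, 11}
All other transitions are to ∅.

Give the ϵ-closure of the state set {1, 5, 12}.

{0, 1, 2, 3, 5, 6, 12}

Start with {1, 5, 12}.
From 5 via ϵ: add 0, 3.
From 0 via ϵ: add 6.
From 6 via ϵ: add 2.
No new states can be added; the closed set is {0, 1, 2, 3, 5, 6, 12}.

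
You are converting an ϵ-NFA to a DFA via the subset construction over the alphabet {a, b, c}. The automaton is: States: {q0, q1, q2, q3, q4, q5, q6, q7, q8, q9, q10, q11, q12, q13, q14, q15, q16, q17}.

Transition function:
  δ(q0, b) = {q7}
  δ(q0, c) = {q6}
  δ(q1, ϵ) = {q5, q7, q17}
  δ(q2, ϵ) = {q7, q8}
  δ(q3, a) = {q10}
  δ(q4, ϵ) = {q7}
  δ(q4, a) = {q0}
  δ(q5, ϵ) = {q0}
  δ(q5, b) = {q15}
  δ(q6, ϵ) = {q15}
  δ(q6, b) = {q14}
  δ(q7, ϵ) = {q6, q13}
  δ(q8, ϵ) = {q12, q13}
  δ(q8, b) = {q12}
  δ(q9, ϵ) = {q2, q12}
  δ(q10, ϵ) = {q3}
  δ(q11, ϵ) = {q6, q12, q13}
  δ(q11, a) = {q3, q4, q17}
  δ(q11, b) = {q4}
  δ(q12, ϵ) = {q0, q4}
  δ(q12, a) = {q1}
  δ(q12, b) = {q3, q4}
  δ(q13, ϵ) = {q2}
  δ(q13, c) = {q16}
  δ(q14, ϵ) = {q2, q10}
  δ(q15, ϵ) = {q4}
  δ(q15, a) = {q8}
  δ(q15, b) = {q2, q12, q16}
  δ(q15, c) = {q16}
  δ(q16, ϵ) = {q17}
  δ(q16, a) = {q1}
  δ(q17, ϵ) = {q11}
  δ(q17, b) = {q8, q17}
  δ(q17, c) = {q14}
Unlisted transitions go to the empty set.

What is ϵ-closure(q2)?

{q0, q2, q4, q6, q7, q8, q12, q13, q15}

Start with {q2}.
From q2 via ϵ: add q7, q8.
From q7 via ϵ: add q6, q13.
From q8 via ϵ: add q12.
From q6 via ϵ: add q15.
From q12 via ϵ: add q0, q4.
No new states can be added; the closed set is {q0, q2, q4, q6, q7, q8, q12, q13, q15}.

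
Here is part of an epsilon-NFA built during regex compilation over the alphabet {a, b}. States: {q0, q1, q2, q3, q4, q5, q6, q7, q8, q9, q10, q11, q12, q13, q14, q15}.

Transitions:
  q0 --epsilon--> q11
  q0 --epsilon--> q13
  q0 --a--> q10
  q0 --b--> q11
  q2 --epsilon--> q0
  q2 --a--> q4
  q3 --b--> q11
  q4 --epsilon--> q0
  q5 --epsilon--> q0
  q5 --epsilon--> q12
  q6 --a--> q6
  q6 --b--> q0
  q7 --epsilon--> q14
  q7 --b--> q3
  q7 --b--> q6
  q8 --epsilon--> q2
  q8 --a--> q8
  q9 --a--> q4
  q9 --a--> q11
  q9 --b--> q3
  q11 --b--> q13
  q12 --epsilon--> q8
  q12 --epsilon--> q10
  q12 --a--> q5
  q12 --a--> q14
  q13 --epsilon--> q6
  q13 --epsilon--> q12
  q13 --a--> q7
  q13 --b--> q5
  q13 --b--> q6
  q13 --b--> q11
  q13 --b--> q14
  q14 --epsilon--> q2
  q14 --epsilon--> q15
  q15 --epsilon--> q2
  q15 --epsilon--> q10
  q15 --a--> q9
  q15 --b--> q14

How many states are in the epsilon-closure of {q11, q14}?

10

Start with {q11, q14}.
From q14 via epsilon: add q2, q15.
From q2 via epsilon: add q0.
From q15 via epsilon: add q10.
From q0 via epsilon: add q13.
From q13 via epsilon: add q6, q12.
From q12 via epsilon: add q8.
epsilon-closure = {q0, q2, q6, q8, q10, q11, q12, q13, q14, q15}, which has 10 states.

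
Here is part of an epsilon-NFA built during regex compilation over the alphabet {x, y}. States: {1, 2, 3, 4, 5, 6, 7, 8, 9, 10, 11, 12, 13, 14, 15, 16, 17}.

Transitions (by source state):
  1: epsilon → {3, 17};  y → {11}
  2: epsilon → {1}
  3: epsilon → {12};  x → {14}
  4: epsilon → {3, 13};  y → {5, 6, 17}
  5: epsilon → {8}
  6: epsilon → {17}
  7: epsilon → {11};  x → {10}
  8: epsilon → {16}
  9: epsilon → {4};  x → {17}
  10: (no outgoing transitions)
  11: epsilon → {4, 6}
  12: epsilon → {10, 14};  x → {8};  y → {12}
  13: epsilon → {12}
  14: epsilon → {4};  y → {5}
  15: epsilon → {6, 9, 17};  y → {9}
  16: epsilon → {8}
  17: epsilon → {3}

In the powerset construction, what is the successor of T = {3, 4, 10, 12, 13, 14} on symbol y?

{3, 4, 5, 6, 8, 10, 12, 13, 14, 16, 17}

4 on y → {5, 6, 17}.
12 on y → {12}.
14 on y → {5}.
No y-transition from 3, 10, 13.
Union after reading y: {5, 6, 12, 17}.
Now take the epsilon-closure:
From 5 via epsilon: add 8.
From 12 via epsilon: add 10, 14.
From 17 via epsilon: add 3.
From 8 via epsilon: add 16.
From 14 via epsilon: add 4.
From 4 via epsilon: add 13.
No new states can be added; the closed set is {3, 4, 5, 6, 8, 10, 12, 13, 14, 16, 17}.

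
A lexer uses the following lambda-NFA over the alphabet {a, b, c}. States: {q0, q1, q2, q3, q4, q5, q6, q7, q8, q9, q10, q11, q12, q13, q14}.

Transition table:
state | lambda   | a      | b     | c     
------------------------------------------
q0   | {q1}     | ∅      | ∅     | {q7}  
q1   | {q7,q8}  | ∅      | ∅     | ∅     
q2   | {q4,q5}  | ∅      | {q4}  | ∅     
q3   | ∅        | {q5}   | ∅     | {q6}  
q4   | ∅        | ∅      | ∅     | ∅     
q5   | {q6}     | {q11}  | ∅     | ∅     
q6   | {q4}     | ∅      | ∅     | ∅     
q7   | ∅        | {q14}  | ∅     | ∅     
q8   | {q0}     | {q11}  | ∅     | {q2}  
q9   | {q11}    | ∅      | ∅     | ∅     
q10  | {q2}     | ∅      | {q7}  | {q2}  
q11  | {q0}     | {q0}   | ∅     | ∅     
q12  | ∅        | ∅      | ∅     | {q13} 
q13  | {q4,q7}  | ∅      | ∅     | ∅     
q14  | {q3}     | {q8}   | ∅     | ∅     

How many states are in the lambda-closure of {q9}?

6

Start with {q9}.
From q9 via lambda: add q11.
From q11 via lambda: add q0.
From q0 via lambda: add q1.
From q1 via lambda: add q7, q8.
lambda-closure = {q0, q1, q7, q8, q9, q11}, which has 6 states.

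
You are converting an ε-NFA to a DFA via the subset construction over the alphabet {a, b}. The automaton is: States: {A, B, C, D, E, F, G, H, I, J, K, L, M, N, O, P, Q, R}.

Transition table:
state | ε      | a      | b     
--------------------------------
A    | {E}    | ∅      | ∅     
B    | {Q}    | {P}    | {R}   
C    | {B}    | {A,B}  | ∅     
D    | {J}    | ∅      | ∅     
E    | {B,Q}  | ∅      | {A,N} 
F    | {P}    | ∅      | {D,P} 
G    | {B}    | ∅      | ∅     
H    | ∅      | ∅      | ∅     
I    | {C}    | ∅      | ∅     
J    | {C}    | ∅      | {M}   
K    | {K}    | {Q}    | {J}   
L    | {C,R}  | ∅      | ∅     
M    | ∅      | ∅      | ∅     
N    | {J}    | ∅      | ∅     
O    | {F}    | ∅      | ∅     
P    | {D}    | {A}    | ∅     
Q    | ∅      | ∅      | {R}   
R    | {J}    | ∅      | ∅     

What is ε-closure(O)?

{B, C, D, F, J, O, P, Q}

Start with {O}.
From O via ε: add F.
From F via ε: add P.
From P via ε: add D.
From D via ε: add J.
From J via ε: add C.
From C via ε: add B.
From B via ε: add Q.
No new states can be added; the closed set is {B, C, D, F, J, O, P, Q}.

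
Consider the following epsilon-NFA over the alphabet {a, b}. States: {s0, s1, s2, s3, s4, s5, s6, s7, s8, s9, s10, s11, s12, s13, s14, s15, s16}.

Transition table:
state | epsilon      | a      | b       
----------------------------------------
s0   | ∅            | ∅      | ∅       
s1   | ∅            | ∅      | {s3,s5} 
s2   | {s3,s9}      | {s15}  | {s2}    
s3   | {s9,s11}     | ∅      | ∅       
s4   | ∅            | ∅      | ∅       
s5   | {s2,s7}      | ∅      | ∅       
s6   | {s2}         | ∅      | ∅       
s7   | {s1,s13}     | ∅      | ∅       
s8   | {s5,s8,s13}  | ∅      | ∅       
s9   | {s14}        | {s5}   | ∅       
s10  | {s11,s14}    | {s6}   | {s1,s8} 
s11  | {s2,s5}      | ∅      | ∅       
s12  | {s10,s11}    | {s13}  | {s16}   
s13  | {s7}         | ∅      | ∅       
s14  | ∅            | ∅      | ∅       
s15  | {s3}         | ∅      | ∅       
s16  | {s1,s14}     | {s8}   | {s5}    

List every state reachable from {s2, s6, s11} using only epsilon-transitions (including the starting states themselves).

Start with {s2, s6, s11}.
From s2 via epsilon: add s3, s9.
From s11 via epsilon: add s5.
From s5 via epsilon: add s7.
From s9 via epsilon: add s14.
From s7 via epsilon: add s1, s13.
No new states can be added; the closed set is {s1, s2, s3, s5, s6, s7, s9, s11, s13, s14}.

{s1, s2, s3, s5, s6, s7, s9, s11, s13, s14}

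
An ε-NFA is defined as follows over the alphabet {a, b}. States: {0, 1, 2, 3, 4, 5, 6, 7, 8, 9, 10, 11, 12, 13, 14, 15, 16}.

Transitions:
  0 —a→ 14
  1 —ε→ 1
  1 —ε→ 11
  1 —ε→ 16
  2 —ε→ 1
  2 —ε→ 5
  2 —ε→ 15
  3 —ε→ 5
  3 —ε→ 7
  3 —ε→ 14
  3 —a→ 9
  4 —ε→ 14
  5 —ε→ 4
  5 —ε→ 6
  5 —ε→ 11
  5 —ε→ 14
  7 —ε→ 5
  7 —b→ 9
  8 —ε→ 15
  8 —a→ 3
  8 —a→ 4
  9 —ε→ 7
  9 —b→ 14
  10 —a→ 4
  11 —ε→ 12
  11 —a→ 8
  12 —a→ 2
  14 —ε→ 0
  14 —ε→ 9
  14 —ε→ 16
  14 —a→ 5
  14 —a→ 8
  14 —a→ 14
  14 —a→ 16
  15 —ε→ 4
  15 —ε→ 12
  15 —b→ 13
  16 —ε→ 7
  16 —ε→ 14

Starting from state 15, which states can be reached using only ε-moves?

Start with {15}.
From 15 via ε: add 4, 12.
From 4 via ε: add 14.
From 14 via ε: add 0, 9, 16.
From 9 via ε: add 7.
From 7 via ε: add 5.
From 5 via ε: add 6, 11.
No new states can be added; the closed set is {0, 4, 5, 6, 7, 9, 11, 12, 14, 15, 16}.

{0, 4, 5, 6, 7, 9, 11, 12, 14, 15, 16}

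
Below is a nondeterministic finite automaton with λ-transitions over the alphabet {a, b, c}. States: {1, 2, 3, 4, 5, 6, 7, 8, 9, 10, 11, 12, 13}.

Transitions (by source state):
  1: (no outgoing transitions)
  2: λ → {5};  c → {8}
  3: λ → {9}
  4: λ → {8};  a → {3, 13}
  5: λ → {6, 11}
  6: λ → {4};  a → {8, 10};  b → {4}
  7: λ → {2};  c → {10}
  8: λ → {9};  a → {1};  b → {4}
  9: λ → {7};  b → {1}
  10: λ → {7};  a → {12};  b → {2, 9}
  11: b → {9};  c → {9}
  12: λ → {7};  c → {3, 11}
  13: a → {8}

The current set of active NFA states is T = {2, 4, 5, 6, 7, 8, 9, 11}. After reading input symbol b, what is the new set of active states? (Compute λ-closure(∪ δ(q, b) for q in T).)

{1, 2, 4, 5, 6, 7, 8, 9, 11}

6 on b → {4}.
8 on b → {4}.
9 on b → {1}.
11 on b → {9}.
No b-transition from 2, 4, 5, 7.
Union after reading b: {1, 4, 9}.
Now take the λ-closure:
From 4 via λ: add 8.
From 9 via λ: add 7.
From 7 via λ: add 2.
From 2 via λ: add 5.
From 5 via λ: add 6, 11.
No new states can be added; the closed set is {1, 2, 4, 5, 6, 7, 8, 9, 11}.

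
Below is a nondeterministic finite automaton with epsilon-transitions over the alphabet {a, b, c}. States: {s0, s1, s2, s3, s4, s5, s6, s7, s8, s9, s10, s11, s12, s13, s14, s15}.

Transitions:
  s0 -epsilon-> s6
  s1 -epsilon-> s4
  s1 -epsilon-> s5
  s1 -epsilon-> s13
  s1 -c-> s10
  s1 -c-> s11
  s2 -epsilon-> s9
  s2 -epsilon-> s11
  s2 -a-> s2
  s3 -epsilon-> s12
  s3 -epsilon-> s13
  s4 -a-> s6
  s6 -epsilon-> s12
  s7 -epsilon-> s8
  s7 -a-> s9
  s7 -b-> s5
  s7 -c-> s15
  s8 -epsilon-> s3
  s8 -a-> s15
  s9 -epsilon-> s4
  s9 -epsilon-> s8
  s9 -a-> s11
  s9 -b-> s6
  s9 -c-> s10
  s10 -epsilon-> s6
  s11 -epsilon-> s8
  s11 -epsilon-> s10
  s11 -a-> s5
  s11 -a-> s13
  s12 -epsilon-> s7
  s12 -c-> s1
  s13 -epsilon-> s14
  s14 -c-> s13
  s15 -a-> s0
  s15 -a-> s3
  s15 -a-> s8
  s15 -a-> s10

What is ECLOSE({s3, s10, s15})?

Start with {s3, s10, s15}.
From s3 via epsilon: add s12, s13.
From s10 via epsilon: add s6.
From s12 via epsilon: add s7.
From s13 via epsilon: add s14.
From s7 via epsilon: add s8.
No new states can be added; the closed set is {s3, s6, s7, s8, s10, s12, s13, s14, s15}.

{s3, s6, s7, s8, s10, s12, s13, s14, s15}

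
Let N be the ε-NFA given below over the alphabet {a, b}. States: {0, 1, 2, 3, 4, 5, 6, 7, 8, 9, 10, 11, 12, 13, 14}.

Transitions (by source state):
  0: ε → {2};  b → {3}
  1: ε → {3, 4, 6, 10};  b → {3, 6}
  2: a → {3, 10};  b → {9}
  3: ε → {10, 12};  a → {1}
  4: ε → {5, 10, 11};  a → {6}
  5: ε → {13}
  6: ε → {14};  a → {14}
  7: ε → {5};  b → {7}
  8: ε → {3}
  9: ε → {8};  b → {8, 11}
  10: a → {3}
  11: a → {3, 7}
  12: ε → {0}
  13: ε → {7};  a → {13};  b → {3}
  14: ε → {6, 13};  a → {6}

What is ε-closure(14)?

{5, 6, 7, 13, 14}

Start with {14}.
From 14 via ε: add 6, 13.
From 13 via ε: add 7.
From 7 via ε: add 5.
No new states can be added; the closed set is {5, 6, 7, 13, 14}.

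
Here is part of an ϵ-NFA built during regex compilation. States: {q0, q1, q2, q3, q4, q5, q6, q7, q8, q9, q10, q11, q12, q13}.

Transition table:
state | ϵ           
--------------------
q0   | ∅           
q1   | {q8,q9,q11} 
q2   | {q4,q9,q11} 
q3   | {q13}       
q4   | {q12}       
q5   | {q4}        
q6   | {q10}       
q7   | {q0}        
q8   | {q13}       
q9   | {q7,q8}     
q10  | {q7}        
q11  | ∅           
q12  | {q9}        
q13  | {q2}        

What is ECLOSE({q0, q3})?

Start with {q0, q3}.
From q3 via ϵ: add q13.
From q13 via ϵ: add q2.
From q2 via ϵ: add q4, q9, q11.
From q4 via ϵ: add q12.
From q9 via ϵ: add q7, q8.
No new states can be added; the closed set is {q0, q2, q3, q4, q7, q8, q9, q11, q12, q13}.

{q0, q2, q3, q4, q7, q8, q9, q11, q12, q13}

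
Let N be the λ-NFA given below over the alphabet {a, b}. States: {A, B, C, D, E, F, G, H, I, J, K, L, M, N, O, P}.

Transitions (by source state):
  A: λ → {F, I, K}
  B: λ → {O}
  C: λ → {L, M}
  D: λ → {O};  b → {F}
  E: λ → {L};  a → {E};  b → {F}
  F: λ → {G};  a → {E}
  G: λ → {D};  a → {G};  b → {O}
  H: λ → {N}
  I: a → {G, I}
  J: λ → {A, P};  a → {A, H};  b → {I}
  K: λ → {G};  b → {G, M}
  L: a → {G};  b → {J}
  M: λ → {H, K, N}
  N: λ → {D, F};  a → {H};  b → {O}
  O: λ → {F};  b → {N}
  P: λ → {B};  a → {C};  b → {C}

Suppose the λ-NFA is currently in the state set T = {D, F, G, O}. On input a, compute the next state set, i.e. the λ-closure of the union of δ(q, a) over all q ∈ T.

F on a → {E}.
G on a → {G}.
No a-transition from D, O.
Union after reading a: {E, G}.
Now take the λ-closure:
From E via λ: add L.
From G via λ: add D.
From D via λ: add O.
From O via λ: add F.
No new states can be added; the closed set is {D, E, F, G, L, O}.

{D, E, F, G, L, O}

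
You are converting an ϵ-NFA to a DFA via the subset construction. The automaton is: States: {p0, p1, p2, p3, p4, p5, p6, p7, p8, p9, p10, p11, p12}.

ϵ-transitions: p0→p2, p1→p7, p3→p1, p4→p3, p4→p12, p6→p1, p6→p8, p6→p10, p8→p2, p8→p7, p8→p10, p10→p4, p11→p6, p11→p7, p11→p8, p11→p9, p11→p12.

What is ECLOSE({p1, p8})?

{p1, p2, p3, p4, p7, p8, p10, p12}

Start with {p1, p8}.
From p1 via ϵ: add p7.
From p8 via ϵ: add p2, p10.
From p10 via ϵ: add p4.
From p4 via ϵ: add p3, p12.
No new states can be added; the closed set is {p1, p2, p3, p4, p7, p8, p10, p12}.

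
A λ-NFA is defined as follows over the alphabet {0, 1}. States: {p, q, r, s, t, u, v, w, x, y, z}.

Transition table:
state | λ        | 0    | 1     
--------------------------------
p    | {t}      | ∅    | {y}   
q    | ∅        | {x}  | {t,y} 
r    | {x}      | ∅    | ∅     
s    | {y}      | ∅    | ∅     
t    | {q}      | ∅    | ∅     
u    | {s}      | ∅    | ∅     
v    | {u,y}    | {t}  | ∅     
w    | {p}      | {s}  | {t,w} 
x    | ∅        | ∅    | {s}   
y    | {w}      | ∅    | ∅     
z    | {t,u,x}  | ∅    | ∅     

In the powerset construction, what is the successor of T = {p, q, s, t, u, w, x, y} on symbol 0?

{p, q, s, t, w, x, y}

q on 0 → {x}.
w on 0 → {s}.
No 0-transition from p, s, t, u, x, y.
Union after reading 0: {s, x}.
Now take the λ-closure:
From s via λ: add y.
From y via λ: add w.
From w via λ: add p.
From p via λ: add t.
From t via λ: add q.
No new states can be added; the closed set is {p, q, s, t, w, x, y}.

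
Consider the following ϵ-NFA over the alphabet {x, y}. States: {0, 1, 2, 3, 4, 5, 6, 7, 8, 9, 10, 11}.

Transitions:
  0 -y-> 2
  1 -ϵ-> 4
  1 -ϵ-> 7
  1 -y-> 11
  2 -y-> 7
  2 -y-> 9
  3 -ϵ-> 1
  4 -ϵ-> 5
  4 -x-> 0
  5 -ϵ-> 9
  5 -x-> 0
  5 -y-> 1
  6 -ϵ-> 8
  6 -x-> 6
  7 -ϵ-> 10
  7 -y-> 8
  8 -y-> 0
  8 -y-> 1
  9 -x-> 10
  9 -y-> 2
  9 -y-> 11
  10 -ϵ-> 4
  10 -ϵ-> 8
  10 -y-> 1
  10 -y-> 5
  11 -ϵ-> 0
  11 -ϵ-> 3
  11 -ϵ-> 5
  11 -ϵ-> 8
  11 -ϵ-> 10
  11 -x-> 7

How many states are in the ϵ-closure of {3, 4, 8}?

8

Start with {3, 4, 8}.
From 3 via ϵ: add 1.
From 4 via ϵ: add 5.
From 1 via ϵ: add 7.
From 5 via ϵ: add 9.
From 7 via ϵ: add 10.
ϵ-closure = {1, 3, 4, 5, 7, 8, 9, 10}, which has 8 states.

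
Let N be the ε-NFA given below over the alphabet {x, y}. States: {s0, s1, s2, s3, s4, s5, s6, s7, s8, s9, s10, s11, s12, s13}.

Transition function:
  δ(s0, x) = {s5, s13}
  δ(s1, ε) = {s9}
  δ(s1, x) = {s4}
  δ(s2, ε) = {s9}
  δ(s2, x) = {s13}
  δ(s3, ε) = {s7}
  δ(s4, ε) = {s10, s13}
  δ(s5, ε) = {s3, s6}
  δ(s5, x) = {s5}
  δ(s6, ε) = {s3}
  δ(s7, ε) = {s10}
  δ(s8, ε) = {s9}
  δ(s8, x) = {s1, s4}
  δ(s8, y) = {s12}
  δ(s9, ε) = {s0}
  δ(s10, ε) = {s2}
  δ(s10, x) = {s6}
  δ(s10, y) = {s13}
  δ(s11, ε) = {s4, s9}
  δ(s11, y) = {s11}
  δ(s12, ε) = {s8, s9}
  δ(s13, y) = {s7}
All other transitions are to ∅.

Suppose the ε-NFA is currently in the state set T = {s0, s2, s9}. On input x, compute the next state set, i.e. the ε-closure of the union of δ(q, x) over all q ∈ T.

{s0, s2, s3, s5, s6, s7, s9, s10, s13}

s0 on x → {s5, s13}.
s2 on x → {s13}.
No x-transition from s9.
Union after reading x: {s5, s13}.
Now take the ε-closure:
From s5 via ε: add s3, s6.
From s3 via ε: add s7.
From s7 via ε: add s10.
From s10 via ε: add s2.
From s2 via ε: add s9.
From s9 via ε: add s0.
No new states can be added; the closed set is {s0, s2, s3, s5, s6, s7, s9, s10, s13}.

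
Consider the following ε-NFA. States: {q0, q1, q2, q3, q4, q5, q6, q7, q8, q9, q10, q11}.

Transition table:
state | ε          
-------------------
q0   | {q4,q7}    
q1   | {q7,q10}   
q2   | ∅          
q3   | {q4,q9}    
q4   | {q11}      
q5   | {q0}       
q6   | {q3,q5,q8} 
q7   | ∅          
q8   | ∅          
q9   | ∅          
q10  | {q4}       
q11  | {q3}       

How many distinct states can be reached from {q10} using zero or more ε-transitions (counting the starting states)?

Start with {q10}.
From q10 via ε: add q4.
From q4 via ε: add q11.
From q11 via ε: add q3.
From q3 via ε: add q9.
ε-closure = {q3, q4, q9, q10, q11}, which has 5 states.

5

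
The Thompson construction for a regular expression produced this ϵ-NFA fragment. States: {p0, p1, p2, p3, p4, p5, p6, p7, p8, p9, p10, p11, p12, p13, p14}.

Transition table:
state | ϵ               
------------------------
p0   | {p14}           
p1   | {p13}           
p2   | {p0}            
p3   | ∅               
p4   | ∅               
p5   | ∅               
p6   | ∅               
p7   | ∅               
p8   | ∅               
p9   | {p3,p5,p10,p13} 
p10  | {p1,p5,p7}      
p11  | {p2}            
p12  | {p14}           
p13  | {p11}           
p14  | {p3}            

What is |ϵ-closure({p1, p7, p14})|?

8

Start with {p1, p7, p14}.
From p1 via ϵ: add p13.
From p14 via ϵ: add p3.
From p13 via ϵ: add p11.
From p11 via ϵ: add p2.
From p2 via ϵ: add p0.
ϵ-closure = {p0, p1, p2, p3, p7, p11, p13, p14}, which has 8 states.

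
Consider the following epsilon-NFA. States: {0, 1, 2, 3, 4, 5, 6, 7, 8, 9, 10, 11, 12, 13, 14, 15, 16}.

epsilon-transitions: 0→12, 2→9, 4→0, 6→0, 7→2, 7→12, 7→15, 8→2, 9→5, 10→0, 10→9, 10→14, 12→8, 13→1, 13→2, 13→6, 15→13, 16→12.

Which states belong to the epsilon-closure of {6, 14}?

{0, 2, 5, 6, 8, 9, 12, 14}

Start with {6, 14}.
From 6 via epsilon: add 0.
From 0 via epsilon: add 12.
From 12 via epsilon: add 8.
From 8 via epsilon: add 2.
From 2 via epsilon: add 9.
From 9 via epsilon: add 5.
No new states can be added; the closed set is {0, 2, 5, 6, 8, 9, 12, 14}.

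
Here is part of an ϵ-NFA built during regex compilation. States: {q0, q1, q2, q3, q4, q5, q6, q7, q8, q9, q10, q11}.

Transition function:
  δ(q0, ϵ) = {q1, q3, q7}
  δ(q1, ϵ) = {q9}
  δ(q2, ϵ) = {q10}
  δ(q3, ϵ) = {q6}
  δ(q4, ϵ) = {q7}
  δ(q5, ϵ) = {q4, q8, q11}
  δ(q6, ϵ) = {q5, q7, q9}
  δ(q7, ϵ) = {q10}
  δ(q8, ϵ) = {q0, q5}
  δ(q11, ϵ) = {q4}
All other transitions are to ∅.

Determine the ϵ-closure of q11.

{q4, q7, q10, q11}

Start with {q11}.
From q11 via ϵ: add q4.
From q4 via ϵ: add q7.
From q7 via ϵ: add q10.
No new states can be added; the closed set is {q4, q7, q10, q11}.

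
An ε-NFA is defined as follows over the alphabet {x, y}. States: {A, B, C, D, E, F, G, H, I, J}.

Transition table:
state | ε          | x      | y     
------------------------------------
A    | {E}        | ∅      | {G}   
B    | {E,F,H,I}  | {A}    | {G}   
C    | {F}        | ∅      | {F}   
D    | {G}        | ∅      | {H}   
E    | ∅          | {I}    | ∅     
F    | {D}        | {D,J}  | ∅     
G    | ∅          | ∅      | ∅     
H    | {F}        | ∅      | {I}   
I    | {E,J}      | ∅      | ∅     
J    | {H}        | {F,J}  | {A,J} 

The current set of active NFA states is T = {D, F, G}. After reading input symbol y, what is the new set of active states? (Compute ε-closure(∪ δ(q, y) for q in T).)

D on y → {H}.
No y-transition from F, G.
Union after reading y: {H}.
Now take the ε-closure:
From H via ε: add F.
From F via ε: add D.
From D via ε: add G.
No new states can be added; the closed set is {D, F, G, H}.

{D, F, G, H}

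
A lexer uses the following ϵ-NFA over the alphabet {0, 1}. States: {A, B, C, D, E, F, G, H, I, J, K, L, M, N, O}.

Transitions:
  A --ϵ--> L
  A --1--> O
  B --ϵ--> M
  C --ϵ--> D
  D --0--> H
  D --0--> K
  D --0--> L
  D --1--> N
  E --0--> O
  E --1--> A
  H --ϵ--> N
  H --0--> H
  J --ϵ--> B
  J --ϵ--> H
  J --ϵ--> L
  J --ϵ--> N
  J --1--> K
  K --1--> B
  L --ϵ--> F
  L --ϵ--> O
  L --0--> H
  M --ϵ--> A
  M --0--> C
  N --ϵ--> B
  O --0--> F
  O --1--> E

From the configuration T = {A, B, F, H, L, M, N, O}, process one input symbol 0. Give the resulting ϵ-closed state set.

{A, B, C, D, F, H, L, M, N, O}

H on 0 → {H}.
L on 0 → {H}.
M on 0 → {C}.
O on 0 → {F}.
No 0-transition from A, B, F, N.
Union after reading 0: {C, F, H}.
Now take the ϵ-closure:
From C via ϵ: add D.
From H via ϵ: add N.
From N via ϵ: add B.
From B via ϵ: add M.
From M via ϵ: add A.
From A via ϵ: add L.
From L via ϵ: add O.
No new states can be added; the closed set is {A, B, C, D, F, H, L, M, N, O}.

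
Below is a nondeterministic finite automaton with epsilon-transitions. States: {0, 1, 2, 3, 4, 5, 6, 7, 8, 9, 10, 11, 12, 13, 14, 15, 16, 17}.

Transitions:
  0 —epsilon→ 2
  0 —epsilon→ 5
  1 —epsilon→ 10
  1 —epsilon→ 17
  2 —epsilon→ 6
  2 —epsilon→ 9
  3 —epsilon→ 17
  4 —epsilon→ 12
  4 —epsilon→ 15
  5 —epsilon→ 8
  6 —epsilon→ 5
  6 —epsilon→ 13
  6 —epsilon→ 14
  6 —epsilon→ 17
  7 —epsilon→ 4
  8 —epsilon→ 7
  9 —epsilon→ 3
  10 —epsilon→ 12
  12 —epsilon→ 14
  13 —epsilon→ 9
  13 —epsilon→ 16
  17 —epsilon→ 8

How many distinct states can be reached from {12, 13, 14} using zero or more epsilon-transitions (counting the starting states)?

11

Start with {12, 13, 14}.
From 13 via epsilon: add 9, 16.
From 9 via epsilon: add 3.
From 3 via epsilon: add 17.
From 17 via epsilon: add 8.
From 8 via epsilon: add 7.
From 7 via epsilon: add 4.
From 4 via epsilon: add 15.
epsilon-closure = {3, 4, 7, 8, 9, 12, 13, 14, 15, 16, 17}, which has 11 states.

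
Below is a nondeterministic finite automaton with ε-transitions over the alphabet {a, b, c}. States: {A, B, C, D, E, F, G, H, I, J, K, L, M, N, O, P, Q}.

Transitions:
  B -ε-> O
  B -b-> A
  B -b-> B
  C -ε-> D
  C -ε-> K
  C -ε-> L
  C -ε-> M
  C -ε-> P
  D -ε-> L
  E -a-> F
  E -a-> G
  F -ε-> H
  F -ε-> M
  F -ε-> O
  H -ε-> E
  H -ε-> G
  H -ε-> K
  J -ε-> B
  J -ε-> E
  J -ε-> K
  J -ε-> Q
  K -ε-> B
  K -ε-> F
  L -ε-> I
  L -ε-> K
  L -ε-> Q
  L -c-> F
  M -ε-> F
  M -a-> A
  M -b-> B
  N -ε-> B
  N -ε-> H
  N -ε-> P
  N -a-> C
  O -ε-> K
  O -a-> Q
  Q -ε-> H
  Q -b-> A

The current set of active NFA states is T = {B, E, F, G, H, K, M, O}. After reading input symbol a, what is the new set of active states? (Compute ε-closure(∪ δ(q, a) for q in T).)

E on a → {F, G}.
M on a → {A}.
O on a → {Q}.
No a-transition from B, F, G, H, K.
Union after reading a: {A, F, G, Q}.
Now take the ε-closure:
From F via ε: add H, M, O.
From H via ε: add E, K.
From K via ε: add B.
No new states can be added; the closed set is {A, B, E, F, G, H, K, M, O, Q}.

{A, B, E, F, G, H, K, M, O, Q}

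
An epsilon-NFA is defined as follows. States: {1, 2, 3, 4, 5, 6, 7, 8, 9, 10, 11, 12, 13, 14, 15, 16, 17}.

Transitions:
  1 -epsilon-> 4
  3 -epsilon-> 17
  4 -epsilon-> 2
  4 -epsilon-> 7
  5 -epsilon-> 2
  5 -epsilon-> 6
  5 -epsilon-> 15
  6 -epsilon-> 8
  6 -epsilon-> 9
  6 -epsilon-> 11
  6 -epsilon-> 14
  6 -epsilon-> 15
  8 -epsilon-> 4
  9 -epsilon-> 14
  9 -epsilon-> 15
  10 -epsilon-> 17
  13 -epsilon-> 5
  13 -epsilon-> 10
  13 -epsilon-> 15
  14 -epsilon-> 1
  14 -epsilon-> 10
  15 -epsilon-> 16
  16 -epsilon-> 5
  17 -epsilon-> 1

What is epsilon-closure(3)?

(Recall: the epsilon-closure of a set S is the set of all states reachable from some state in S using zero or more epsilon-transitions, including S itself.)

{1, 2, 3, 4, 7, 17}

Start with {3}.
From 3 via epsilon: add 17.
From 17 via epsilon: add 1.
From 1 via epsilon: add 4.
From 4 via epsilon: add 2, 7.
No new states can be added; the closed set is {1, 2, 3, 4, 7, 17}.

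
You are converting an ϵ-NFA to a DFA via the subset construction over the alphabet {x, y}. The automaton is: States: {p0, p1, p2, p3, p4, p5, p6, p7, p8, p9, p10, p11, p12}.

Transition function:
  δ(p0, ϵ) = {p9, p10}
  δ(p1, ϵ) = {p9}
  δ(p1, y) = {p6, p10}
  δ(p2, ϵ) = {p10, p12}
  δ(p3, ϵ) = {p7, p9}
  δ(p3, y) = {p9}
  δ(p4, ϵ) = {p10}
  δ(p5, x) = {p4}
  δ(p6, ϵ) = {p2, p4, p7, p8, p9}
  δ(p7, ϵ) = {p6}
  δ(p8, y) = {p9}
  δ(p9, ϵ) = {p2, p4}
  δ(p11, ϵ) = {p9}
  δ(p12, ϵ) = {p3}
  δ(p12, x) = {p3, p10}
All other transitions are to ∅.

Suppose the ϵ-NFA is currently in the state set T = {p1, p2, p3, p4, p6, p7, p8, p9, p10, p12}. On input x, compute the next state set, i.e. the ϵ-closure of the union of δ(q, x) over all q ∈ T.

p12 on x → {p3, p10}.
No x-transition from p1, p2, p3, p4, p6, p7, p8, p9, p10.
Union after reading x: {p3, p10}.
Now take the ϵ-closure:
From p3 via ϵ: add p7, p9.
From p7 via ϵ: add p6.
From p9 via ϵ: add p2, p4.
From p2 via ϵ: add p12.
From p6 via ϵ: add p8.
No new states can be added; the closed set is {p2, p3, p4, p6, p7, p8, p9, p10, p12}.

{p2, p3, p4, p6, p7, p8, p9, p10, p12}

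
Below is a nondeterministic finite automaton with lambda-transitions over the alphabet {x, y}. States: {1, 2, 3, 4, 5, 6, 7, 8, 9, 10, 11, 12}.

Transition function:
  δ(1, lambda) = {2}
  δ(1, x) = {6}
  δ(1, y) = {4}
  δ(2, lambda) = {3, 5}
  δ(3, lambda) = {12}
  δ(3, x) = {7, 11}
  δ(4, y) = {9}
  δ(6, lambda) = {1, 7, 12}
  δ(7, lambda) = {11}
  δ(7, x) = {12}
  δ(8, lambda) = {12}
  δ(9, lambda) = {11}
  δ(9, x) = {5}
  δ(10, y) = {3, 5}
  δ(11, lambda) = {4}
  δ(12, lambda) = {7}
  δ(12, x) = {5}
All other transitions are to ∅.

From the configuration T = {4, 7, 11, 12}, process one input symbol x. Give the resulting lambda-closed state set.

{4, 5, 7, 11, 12}

7 on x → {12}.
12 on x → {5}.
No x-transition from 4, 11.
Union after reading x: {5, 12}.
Now take the lambda-closure:
From 12 via lambda: add 7.
From 7 via lambda: add 11.
From 11 via lambda: add 4.
No new states can be added; the closed set is {4, 5, 7, 11, 12}.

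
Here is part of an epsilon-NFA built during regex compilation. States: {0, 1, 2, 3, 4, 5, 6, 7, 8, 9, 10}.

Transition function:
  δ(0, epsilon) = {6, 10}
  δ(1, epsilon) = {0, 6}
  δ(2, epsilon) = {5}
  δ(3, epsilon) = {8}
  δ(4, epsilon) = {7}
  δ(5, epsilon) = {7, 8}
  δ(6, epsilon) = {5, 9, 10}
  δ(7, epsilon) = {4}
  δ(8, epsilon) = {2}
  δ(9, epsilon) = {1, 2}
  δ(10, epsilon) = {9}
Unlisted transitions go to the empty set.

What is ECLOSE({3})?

Start with {3}.
From 3 via epsilon: add 8.
From 8 via epsilon: add 2.
From 2 via epsilon: add 5.
From 5 via epsilon: add 7.
From 7 via epsilon: add 4.
No new states can be added; the closed set is {2, 3, 4, 5, 7, 8}.

{2, 3, 4, 5, 7, 8}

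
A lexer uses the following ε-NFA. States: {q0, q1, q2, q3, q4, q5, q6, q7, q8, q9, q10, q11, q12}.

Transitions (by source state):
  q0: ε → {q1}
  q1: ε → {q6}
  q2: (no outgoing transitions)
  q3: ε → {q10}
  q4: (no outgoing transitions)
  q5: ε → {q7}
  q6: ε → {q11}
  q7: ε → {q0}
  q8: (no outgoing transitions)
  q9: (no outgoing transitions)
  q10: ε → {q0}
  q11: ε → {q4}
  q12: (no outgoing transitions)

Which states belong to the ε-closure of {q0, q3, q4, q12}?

Start with {q0, q3, q4, q12}.
From q0 via ε: add q1.
From q3 via ε: add q10.
From q1 via ε: add q6.
From q6 via ε: add q11.
No new states can be added; the closed set is {q0, q1, q3, q4, q6, q10, q11, q12}.

{q0, q1, q3, q4, q6, q10, q11, q12}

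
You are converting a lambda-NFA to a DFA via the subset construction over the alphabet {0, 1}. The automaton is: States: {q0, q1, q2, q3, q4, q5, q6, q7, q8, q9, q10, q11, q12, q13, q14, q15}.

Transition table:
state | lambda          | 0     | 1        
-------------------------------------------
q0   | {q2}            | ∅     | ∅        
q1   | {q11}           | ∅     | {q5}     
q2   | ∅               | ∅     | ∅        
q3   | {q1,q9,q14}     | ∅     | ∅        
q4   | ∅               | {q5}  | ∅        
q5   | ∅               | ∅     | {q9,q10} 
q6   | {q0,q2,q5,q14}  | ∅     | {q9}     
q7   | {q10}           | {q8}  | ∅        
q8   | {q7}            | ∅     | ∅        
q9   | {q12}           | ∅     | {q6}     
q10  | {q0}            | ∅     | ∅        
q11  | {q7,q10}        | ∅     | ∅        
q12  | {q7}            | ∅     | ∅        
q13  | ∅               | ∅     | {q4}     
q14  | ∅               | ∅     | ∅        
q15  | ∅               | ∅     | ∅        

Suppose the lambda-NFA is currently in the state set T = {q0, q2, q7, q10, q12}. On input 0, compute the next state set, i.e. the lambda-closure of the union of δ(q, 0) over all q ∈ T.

q7 on 0 → {q8}.
No 0-transition from q0, q2, q10, q12.
Union after reading 0: {q8}.
Now take the lambda-closure:
From q8 via lambda: add q7.
From q7 via lambda: add q10.
From q10 via lambda: add q0.
From q0 via lambda: add q2.
No new states can be added; the closed set is {q0, q2, q7, q8, q10}.

{q0, q2, q7, q8, q10}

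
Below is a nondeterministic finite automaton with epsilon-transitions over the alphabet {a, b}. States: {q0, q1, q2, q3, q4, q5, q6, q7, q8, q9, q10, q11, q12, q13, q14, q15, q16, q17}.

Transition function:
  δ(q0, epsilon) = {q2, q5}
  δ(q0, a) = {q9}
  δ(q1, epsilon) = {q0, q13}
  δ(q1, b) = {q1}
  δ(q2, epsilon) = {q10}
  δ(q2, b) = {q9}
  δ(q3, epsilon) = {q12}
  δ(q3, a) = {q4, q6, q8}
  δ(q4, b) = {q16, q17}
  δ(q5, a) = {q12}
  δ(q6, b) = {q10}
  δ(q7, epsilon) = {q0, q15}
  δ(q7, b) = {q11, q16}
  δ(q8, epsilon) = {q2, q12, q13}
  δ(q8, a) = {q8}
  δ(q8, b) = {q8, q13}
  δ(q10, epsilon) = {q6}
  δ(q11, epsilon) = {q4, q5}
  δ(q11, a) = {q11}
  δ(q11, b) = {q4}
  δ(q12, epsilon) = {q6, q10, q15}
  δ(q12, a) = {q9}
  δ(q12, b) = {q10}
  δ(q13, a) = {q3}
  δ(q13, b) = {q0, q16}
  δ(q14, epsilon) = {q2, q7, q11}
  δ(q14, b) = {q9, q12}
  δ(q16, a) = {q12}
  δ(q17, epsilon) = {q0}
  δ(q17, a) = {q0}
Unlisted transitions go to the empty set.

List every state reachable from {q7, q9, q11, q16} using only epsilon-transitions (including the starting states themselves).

Start with {q7, q9, q11, q16}.
From q7 via epsilon: add q0, q15.
From q11 via epsilon: add q4, q5.
From q0 via epsilon: add q2.
From q2 via epsilon: add q10.
From q10 via epsilon: add q6.
No new states can be added; the closed set is {q0, q2, q4, q5, q6, q7, q9, q10, q11, q15, q16}.

{q0, q2, q4, q5, q6, q7, q9, q10, q11, q15, q16}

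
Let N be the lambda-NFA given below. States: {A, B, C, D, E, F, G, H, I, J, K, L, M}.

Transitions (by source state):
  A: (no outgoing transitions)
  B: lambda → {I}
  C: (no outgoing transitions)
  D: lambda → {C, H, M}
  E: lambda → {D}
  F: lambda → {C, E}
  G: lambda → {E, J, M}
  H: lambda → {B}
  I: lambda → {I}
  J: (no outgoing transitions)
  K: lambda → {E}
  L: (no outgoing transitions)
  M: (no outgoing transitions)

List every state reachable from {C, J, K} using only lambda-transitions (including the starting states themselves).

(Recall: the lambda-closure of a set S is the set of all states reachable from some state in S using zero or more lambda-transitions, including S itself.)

Start with {C, J, K}.
From K via lambda: add E.
From E via lambda: add D.
From D via lambda: add H, M.
From H via lambda: add B.
From B via lambda: add I.
No new states can be added; the closed set is {B, C, D, E, H, I, J, K, M}.

{B, C, D, E, H, I, J, K, M}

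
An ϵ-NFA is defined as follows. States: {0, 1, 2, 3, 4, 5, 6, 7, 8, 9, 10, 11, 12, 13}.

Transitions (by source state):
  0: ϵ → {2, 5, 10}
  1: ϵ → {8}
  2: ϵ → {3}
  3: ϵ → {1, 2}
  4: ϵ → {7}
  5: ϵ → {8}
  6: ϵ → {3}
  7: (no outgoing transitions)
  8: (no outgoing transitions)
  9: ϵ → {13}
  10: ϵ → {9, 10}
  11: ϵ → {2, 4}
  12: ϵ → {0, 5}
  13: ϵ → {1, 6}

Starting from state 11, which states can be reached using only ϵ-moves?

Start with {11}.
From 11 via ϵ: add 2, 4.
From 2 via ϵ: add 3.
From 4 via ϵ: add 7.
From 3 via ϵ: add 1.
From 1 via ϵ: add 8.
No new states can be added; the closed set is {1, 2, 3, 4, 7, 8, 11}.

{1, 2, 3, 4, 7, 8, 11}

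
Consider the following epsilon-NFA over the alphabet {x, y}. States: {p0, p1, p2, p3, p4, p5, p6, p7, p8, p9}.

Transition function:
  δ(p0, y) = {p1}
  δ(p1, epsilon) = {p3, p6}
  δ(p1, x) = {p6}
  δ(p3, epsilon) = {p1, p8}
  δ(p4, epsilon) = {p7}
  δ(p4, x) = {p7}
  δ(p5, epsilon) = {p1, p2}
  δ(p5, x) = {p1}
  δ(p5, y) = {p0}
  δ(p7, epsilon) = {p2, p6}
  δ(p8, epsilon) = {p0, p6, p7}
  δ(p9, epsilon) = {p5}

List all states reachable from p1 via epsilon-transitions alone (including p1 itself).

Start with {p1}.
From p1 via epsilon: add p3, p6.
From p3 via epsilon: add p8.
From p8 via epsilon: add p0, p7.
From p7 via epsilon: add p2.
No new states can be added; the closed set is {p0, p1, p2, p3, p6, p7, p8}.

{p0, p1, p2, p3, p6, p7, p8}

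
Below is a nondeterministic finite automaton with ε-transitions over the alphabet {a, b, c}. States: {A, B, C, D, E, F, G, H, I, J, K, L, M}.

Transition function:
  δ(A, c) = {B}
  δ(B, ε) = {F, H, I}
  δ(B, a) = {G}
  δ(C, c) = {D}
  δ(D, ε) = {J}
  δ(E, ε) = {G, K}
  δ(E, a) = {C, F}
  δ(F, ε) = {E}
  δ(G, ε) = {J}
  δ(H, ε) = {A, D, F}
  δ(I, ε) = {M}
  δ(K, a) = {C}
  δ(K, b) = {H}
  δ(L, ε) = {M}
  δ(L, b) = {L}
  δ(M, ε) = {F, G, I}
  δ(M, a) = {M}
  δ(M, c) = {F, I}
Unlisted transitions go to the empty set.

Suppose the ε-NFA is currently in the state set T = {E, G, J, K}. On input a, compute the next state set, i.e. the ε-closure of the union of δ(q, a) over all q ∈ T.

E on a → {C, F}.
K on a → {C}.
No a-transition from G, J.
Union after reading a: {C, F}.
Now take the ε-closure:
From F via ε: add E.
From E via ε: add G, K.
From G via ε: add J.
No new states can be added; the closed set is {C, E, F, G, J, K}.

{C, E, F, G, J, K}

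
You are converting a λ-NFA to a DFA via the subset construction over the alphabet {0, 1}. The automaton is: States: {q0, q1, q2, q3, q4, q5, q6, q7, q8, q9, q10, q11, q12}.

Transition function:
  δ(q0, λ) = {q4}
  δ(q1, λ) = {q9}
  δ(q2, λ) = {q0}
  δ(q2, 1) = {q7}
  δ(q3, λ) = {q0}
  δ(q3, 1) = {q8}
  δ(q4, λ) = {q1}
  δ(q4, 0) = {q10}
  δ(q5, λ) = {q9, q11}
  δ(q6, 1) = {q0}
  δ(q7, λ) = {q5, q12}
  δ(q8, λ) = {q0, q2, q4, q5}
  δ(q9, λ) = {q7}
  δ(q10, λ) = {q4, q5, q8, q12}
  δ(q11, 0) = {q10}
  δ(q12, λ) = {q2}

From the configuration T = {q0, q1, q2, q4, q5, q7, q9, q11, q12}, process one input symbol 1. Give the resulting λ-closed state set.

{q0, q1, q2, q4, q5, q7, q9, q11, q12}

q2 on 1 → {q7}.
No 1-transition from q0, q1, q4, q5, q7, q9, q11, q12.
Union after reading 1: {q7}.
Now take the λ-closure:
From q7 via λ: add q5, q12.
From q5 via λ: add q9, q11.
From q12 via λ: add q2.
From q2 via λ: add q0.
From q0 via λ: add q4.
From q4 via λ: add q1.
No new states can be added; the closed set is {q0, q1, q2, q4, q5, q7, q9, q11, q12}.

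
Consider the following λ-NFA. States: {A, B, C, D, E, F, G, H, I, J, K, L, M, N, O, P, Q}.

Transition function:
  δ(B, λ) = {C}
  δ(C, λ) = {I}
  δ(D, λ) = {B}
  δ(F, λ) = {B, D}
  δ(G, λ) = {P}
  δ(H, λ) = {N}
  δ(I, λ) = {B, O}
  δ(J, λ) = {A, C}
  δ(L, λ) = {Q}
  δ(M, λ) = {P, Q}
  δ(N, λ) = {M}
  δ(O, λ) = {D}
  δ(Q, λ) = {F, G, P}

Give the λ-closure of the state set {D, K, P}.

Start with {D, K, P}.
From D via λ: add B.
From B via λ: add C.
From C via λ: add I.
From I via λ: add O.
No new states can be added; the closed set is {B, C, D, I, K, O, P}.

{B, C, D, I, K, O, P}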